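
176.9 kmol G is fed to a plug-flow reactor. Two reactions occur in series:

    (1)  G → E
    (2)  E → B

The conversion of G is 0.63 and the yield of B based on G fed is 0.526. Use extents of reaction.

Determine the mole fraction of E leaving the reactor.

Conversion of G: G consumed = 1ξ₁ = 0.63 × 176.9 → ξ₁ = 111.4 kmol.
Yield of B: 1ξ₂ / 176.9 = 0.526 → ξ₂ = 93.05 kmol.
Outlet amounts (n = n₀ + Σ ν·ξ):
  G: 176.9 − 1(111.4) = 65.45
  E: 0 + 1(111.4) − 1(93.05) = 18.4
  B: 0 + 1(93.05) = 93.05
Total out = 176.9 kmol; y_E = 18.4 / 176.9 = 0.104.

0.104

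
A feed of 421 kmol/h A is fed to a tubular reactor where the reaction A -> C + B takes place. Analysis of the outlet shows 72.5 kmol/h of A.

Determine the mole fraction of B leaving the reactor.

For A: n = n₀ − 1ξ → 72.5 = 421 − 1ξ, giving ξ = 348.5 kmol/h.
Outlet amounts (n = n₀ + ν ξ):
  A: 421 − 1(348.5) = 72.5
  C: 0 + 1(348.5) = 348.5
  B: 0 + 1(348.5) = 348.5
Total out = 769.5 kmol/h; y_B = 348.5 / 769.5 = 0.4529.

0.453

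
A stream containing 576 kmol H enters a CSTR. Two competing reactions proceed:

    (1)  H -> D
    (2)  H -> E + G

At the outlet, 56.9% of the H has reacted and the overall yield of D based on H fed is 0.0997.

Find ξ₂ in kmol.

ξ₂ = 270 kmol

Yield of D: 1ξ₁ / 576 = 0.0997 → ξ₁ = 57.43 kmol.
Conversion of H: 1ξ₁ + 1ξ₂ = 0.569 × 576 = 327.7 → ξ₂ = 270.3 kmol.
Outlet amounts (n = n₀ + Σ ν·ξ):
  H: 576 − 1(57.43) − 1(270.3) = 248.3
  D: 0 + 1(57.43) = 57.43
  E: 0 + 1(270.3) = 270.3
  G: 0 + 1(270.3) = 270.3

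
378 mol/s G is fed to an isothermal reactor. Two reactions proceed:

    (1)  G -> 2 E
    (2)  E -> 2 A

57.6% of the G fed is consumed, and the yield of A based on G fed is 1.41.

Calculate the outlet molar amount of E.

169 mol/s

Conversion of G: G consumed = 1ξ₁ = 0.576 × 378 → ξ₁ = 217.7 mol/s.
Yield of A: 2ξ₂ / 378 = 1.41 → ξ₂ = 266.5 mol/s.
Outlet amounts (n = n₀ + Σ ν·ξ):
  G: 378 − 1(217.7) = 160.3
  E: 0 + 2(217.7) − 1(266.5) = 169
  A: 0 + 2(266.5) = 533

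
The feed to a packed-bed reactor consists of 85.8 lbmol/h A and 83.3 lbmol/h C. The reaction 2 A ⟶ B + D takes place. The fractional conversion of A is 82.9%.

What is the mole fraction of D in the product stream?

A reacted = 0.829 × 85.8 = 71.13 lbmol/h; ν_A = −2, so ξ = 71.13/2 = 35.56 lbmol/h.
Outlet amounts (n = n₀ + ν ξ):
  A: 85.8 − 2(35.56) = 14.67
  B: 0 + 1(35.56) = 35.56
  D: 0 + 1(35.56) = 35.56
  C: 83.3 (inert)
Total out = 169.1 lbmol/h; y_D = 35.56 / 169.1 = 0.2103.

0.21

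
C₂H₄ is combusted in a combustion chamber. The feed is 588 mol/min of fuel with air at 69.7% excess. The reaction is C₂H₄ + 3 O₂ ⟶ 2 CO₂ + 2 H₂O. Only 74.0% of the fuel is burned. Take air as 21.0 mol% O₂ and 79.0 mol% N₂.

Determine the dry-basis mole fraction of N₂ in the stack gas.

Stoichiometric O₂ = 3 × 588 = 1764 mol/min; O₂ fed = 1764 × 1.697 = 2994 mol/min.
N₂ fed = 2994 × 79/21 = 11260 mol/min.
Fuel reacted = 0.74 × 588 → ξ = 435.1 mol/min.
Outlet (n = n₀ + ν ξ):
  C₂H₄: 588 − 1(435.1) = 152.9
  O₂: 2994 − 3(435.1) = 1688
  N₂: 11260 (inert)
  CO₂: 0 + 2(435.1) = 870.2
  H₂O: 0 + 2(435.1) = 870.2
Dry total = 13970 mol/min; y_N₂ (dry) = 11260 / 13970 = 0.806.

0.806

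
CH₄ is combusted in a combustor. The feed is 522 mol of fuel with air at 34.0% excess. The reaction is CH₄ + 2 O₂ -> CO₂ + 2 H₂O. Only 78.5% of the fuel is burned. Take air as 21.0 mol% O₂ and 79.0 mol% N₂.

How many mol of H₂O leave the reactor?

Stoichiometric O₂ = 2 × 522 = 1044 mol; O₂ fed = 1044 × 1.340 = 1399 mol.
N₂ fed = 1399 × 79/21 = 5263 mol.
Fuel reacted = 0.785 × 522 → ξ = 409.8 mol.
Outlet (n = n₀ + ν ξ):
  CH₄: 522 − 1(409.8) = 112.2
  O₂: 1399 − 2(409.8) = 579.4
  N₂: 5263 (inert)
  CO₂: 0 + 1(409.8) = 409.8
  H₂O: 0 + 2(409.8) = 819.5

820 mol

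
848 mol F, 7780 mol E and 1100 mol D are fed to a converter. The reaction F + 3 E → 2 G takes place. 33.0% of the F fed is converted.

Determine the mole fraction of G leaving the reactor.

0.061

F reacted = 0.33 × 848 = 279.8 mol; ν_F = −1, so ξ = 279.8/1 = 279.8 mol.
Outlet amounts (n = n₀ + ν ξ):
  F: 848 − 1(279.8) = 568.2
  E: 7780 − 3(279.8) = 6940
  G: 0 + 2(279.8) = 559.7
  D: 1100 (inert)
Total out = 9168 mol; y_G = 559.7 / 9168 = 0.06104.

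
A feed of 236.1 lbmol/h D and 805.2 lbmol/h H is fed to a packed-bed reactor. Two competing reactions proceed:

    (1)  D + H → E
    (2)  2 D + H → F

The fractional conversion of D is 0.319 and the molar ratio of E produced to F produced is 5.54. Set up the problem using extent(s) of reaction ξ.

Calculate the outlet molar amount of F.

Conversion of D: D consumed = 0.319 × 236.1 = 75.32 lbmol/h = 1ξ₁ + 2ξ₂.
Selectivity: 1ξ₁ / (1ξ₂) = 5.54 → ξ₁ = 5.54 ξ₂.
Substitute: (1·5.54 + 2) ξ₂ = 75.32 → ξ₂ = 9.989 lbmol/h, ξ₁ = 55.34 lbmol/h.
Outlet amounts (n = n₀ + Σ ν·ξ):
  D: 236.1 − 1(55.34) − 2(9.989) = 160.8
  H: 805.2 − 1(55.34) − 1(9.989) = 739.9
  E: 0 + 1(55.34) = 55.34
  F: 0 + 1(9.989) = 9.989

9.99 lbmol/h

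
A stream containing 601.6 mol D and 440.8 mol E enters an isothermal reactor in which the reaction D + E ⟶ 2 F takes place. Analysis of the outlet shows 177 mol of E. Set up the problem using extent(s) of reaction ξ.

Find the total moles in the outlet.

1040 mol

For E: n = n₀ − 1ξ → 177 = 440.8 − 1ξ, giving ξ = 263.8 mol.
Outlet amounts (n = n₀ + ν ξ):
  D: 601.6 − 1(263.8) = 337.8
  E: 440.8 − 1(263.8) = 177
  F: 0 + 2(263.8) = 527.6
Total out = 337.8 + 177 + 527.6 = 1042 mol.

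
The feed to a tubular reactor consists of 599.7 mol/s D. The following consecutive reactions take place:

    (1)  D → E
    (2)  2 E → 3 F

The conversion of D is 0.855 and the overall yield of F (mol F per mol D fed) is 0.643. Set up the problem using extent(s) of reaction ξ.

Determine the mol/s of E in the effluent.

Conversion of D: D consumed = 1ξ₁ = 0.855 × 599.7 → ξ₁ = 512.7 mol/s.
Yield of F: 3ξ₂ / 599.7 = 0.643 → ξ₂ = 128.5 mol/s.
Outlet amounts (n = n₀ + Σ ν·ξ):
  D: 599.7 − 1(512.7) = 86.96
  E: 0 + 1(512.7) − 2(128.5) = 255.7
  F: 0 + 3(128.5) = 385.6

256 mol/s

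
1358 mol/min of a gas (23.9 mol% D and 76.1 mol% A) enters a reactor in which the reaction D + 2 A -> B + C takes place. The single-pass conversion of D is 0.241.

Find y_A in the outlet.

D reacted = 0.241 × 324.6 = 78.22 mol/min; ν_D = −1, so ξ = 78.22/1 = 78.22 mol/min.
Outlet amounts (n = n₀ + ν ξ):
  D: 324.6 − 1(78.22) = 246.3
  A: 1033 − 2(78.22) = 877
  B: 0 + 1(78.22) = 78.22
  C: 0 + 1(78.22) = 78.22
Total out = 1280 mol/min; y_A = 877 / 1280 = 0.6853.

0.685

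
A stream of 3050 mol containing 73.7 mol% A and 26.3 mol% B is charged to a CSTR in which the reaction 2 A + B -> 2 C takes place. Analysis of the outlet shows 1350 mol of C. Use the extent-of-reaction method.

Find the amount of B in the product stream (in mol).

127 mol

For C: n = n₀ + 2ξ → 1350 = 0 + 2ξ, giving ξ = 675 mol.
Outlet amounts (n = n₀ + ν ξ):
  A: 2248 − 2(675) = 897.8
  B: 802.1 − 1(675) = 127.1
  C: 0 + 2(675) = 1350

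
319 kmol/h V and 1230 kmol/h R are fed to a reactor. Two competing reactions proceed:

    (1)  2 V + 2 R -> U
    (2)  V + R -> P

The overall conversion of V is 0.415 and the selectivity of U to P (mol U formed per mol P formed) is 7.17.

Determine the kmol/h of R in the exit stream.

1100 kmol/h

Conversion of V: V consumed = 0.415 × 319 = 132.4 kmol/h = 2ξ₁ + 1ξ₂.
Selectivity: 1ξ₁ / (1ξ₂) = 7.17 → ξ₁ = 7.17 ξ₂.
Substitute: (2·7.17 + 1) ξ₂ = 132.4 → ξ₂ = 8.63 kmol/h, ξ₁ = 61.88 kmol/h.
Outlet amounts (n = n₀ + Σ ν·ξ):
  V: 319 − 2(61.88) − 1(8.63) = 186.6
  R: 1230 − 2(61.88) − 1(8.63) = 1098
  U: 0 + 1(61.88) = 61.88
  P: 0 + 1(8.63) = 8.63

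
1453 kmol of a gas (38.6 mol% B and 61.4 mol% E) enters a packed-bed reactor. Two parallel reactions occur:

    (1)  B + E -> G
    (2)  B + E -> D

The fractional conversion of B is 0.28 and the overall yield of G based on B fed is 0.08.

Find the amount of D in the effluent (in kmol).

112 kmol

Yield of G: 1ξ₁ / 560.9 = 0.08 → ξ₁ = 44.87 kmol.
Conversion of B: 1ξ₁ + 1ξ₂ = 0.28 × 560.9 = 157 → ξ₂ = 112.2 kmol.
Outlet amounts (n = n₀ + Σ ν·ξ):
  B: 560.9 − 1(44.87) − 1(112.2) = 403.8
  E: 892.1 − 1(44.87) − 1(112.2) = 735.1
  G: 0 + 1(44.87) = 44.87
  D: 0 + 1(112.2) = 112.2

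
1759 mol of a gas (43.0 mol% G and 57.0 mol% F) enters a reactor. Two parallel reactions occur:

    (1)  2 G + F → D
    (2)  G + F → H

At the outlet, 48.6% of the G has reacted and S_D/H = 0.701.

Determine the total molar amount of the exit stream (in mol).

1390 mol

Conversion of G: G consumed = 0.486 × 756.4 = 367.6 mol = 2ξ₁ + 1ξ₂.
Selectivity: 1ξ₁ / (1ξ₂) = 0.701 → ξ₁ = 0.701 ξ₂.
Substitute: (2·0.701 + 1) ξ₂ = 367.6 → ξ₂ = 153 mol, ξ₁ = 107.3 mol.
Outlet amounts (n = n₀ + Σ ν·ξ):
  G: 756.4 − 2(107.3) − 1(153) = 388.8
  F: 1003 − 1(107.3) − 1(153) = 742.3
  D: 0 + 1(107.3) = 107.3
  H: 0 + 1(153) = 153
Total out = 388.8 + 742.3 + 107.3 + 153 = 1391 mol.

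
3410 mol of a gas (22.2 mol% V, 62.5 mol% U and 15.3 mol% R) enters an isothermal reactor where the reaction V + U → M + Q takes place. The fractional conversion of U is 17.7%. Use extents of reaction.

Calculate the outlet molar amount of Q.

377 mol

U reacted = 0.177 × 2131 = 377.2 mol; ν_U = −1, so ξ = 377.2/1 = 377.2 mol.
Outlet amounts (n = n₀ + ν ξ):
  V: 757 − 1(377.2) = 379.8
  U: 2131 − 1(377.2) = 1754
  M: 0 + 1(377.2) = 377.2
  Q: 0 + 1(377.2) = 377.2
  R: 521.7 (inert)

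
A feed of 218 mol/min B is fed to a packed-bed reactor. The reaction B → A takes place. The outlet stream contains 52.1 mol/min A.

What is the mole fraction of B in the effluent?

For A: n = n₀ + 1ξ → 52.1 = 0 + 1ξ, giving ξ = 52.1 mol/min.
Outlet amounts (n = n₀ + ν ξ):
  B: 218 − 1(52.1) = 165.9
  A: 0 + 1(52.1) = 52.1
Total out = 218 mol/min; y_B = 165.9 / 218 = 0.761.

0.761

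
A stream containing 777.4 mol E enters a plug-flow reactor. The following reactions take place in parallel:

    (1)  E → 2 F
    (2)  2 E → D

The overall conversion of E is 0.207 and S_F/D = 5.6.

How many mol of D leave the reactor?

33.5 mol

Conversion of E: E consumed = 0.207 × 777.4 = 160.9 mol = 1ξ₁ + 2ξ₂.
Selectivity: 2ξ₁ / (1ξ₂) = 5.6 → ξ₁ = 2.8 ξ₂.
Substitute: (1·2.8 + 2) ξ₂ = 160.9 → ξ₂ = 33.53 mol, ξ₁ = 93.87 mol.
Outlet amounts (n = n₀ + Σ ν·ξ):
  E: 777.4 − 1(93.87) − 2(33.53) = 616.5
  F: 0 + 2(93.87) = 187.7
  D: 0 + 1(33.53) = 33.53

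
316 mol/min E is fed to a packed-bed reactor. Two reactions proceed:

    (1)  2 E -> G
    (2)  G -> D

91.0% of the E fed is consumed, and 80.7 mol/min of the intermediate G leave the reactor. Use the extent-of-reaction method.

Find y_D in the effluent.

Conversion of E: E consumed = 2ξ₁ = 0.91 × 316 → ξ₁ = 143.8 mol/min.
G balance: n_G = 0 + 1ξ₁ − 1ξ₂ = 80.7 → ξ₂ = (1·143.8 − 80.7)/1 = 63.08 mol/min.
Outlet amounts (n = n₀ + Σ ν·ξ):
  E: 316 − 2(143.8) = 28.44
  G: 0 + 1(143.8) − 1(63.08) = 80.7
  D: 0 + 1(63.08) = 63.08
Total out = 172.2 mol/min; y_D = 63.08 / 172.2 = 0.3663.

0.366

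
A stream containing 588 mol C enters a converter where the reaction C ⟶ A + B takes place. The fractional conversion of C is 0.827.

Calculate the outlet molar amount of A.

486 mol

C reacted = 0.827 × 588 = 486.3 mol; ν_C = −1, so ξ = 486.3/1 = 486.3 mol.
Outlet amounts (n = n₀ + ν ξ):
  C: 588 − 1(486.3) = 101.7
  A: 0 + 1(486.3) = 486.3
  B: 0 + 1(486.3) = 486.3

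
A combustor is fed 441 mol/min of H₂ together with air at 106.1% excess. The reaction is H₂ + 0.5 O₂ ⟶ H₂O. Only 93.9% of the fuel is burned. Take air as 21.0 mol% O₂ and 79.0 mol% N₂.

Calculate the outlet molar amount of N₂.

1710 mol/min

Stoichiometric O₂ = 0.5 × 441 = 220.5 mol/min; O₂ fed = 220.5 × 2.061 = 454.5 mol/min.
N₂ fed = 454.5 × 79/21 = 1710 mol/min.
Fuel reacted = 0.939 × 441 → ξ = 414.1 mol/min.
Outlet (n = n₀ + ν ξ):
  H₂: 441 − 1(414.1) = 26.9
  O₂: 454.5 − 0.5(414.1) = 247.4
  N₂: 1710 (inert)
  H₂O: 0 + 1(414.1) = 414.1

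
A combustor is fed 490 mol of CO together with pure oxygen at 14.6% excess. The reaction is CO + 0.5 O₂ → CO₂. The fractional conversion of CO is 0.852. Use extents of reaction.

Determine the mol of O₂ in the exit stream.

72 mol

Stoichiometric O₂ = 0.5 × 490 = 245 mol; O₂ fed = 245 × 1.146 = 280.8 mol.
Fuel reacted = 0.852 × 490 → ξ = 417.5 mol.
Outlet (n = n₀ + ν ξ):
  CO: 490 − 1(417.5) = 72.52
  O₂: 280.8 − 0.5(417.5) = 72.03
  CO₂: 0 + 1(417.5) = 417.5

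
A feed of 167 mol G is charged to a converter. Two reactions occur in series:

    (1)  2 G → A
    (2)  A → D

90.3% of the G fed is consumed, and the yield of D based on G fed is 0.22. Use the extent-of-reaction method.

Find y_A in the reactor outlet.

0.422

Conversion of G: G consumed = 2ξ₁ = 0.903 × 167 → ξ₁ = 75.4 mol.
Yield of D: 1ξ₂ / 167 = 0.22 → ξ₂ = 36.74 mol.
Outlet amounts (n = n₀ + Σ ν·ξ):
  G: 167 − 2(75.4) = 16.2
  A: 0 + 1(75.4) − 1(36.74) = 38.66
  D: 0 + 1(36.74) = 36.74
Total out = 91.6 mol; y_A = 38.66 / 91.6 = 0.4221.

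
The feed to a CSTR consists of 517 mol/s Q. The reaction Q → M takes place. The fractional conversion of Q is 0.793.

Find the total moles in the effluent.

517 mol/s

Q reacted = 0.793 × 517 = 410 mol/s; ν_Q = −1, so ξ = 410/1 = 410 mol/s.
Outlet amounts (n = n₀ + ν ξ):
  Q: 517 − 1(410) = 107
  M: 0 + 1(410) = 410
Total out = 107 + 410 = 517 mol/s.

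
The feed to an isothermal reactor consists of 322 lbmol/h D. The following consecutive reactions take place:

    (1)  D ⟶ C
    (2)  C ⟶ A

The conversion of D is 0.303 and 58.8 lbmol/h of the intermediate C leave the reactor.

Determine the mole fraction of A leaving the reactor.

Conversion of D: D consumed = 1ξ₁ = 0.303 × 322 → ξ₁ = 97.57 lbmol/h.
C balance: n_C = 0 + 1ξ₁ − 1ξ₂ = 58.8 → ξ₂ = (1·97.57 − 58.8)/1 = 38.77 lbmol/h.
Outlet amounts (n = n₀ + Σ ν·ξ):
  D: 322 − 1(97.57) = 224.4
  C: 0 + 1(97.57) − 1(38.77) = 58.8
  A: 0 + 1(38.77) = 38.77
Total out = 322 lbmol/h; y_A = 38.77 / 322 = 0.1204.

0.12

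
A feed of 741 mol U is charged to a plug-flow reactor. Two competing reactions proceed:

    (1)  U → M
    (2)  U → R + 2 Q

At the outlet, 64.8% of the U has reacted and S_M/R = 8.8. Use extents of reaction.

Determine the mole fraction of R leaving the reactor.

Conversion of U: U consumed = 0.648 × 741 = 480.2 mol = 1ξ₁ + 1ξ₂.
Selectivity: 1ξ₁ / (1ξ₂) = 8.8 → ξ₁ = 8.8 ξ₂.
Substitute: (1·8.8 + 1) ξ₂ = 480.2 → ξ₂ = 49 mol, ξ₁ = 431.2 mol.
Outlet amounts (n = n₀ + Σ ν·ξ):
  U: 741 − 1(431.2) − 1(49) = 260.8
  M: 0 + 1(431.2) = 431.2
  R: 0 + 1(49) = 49
  Q: 0 + 2(49) = 97.99
Total out = 839 mol; y_R = 49 / 839 = 0.0584.

0.0584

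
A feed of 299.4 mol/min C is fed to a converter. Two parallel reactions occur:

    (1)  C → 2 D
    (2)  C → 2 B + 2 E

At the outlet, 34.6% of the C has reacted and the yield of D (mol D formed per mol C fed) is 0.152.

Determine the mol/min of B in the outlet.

162 mol/min

Yield of D: 2ξ₁ / 299.4 = 0.152 → ξ₁ = 22.75 mol/min.
Conversion of C: 1ξ₁ + 1ξ₂ = 0.346 × 299.4 = 103.6 → ξ₂ = 80.84 mol/min.
Outlet amounts (n = n₀ + Σ ν·ξ):
  C: 299.4 − 1(22.75) − 1(80.84) = 195.8
  D: 0 + 2(22.75) = 45.51
  B: 0 + 2(80.84) = 161.7
  E: 0 + 2(80.84) = 161.7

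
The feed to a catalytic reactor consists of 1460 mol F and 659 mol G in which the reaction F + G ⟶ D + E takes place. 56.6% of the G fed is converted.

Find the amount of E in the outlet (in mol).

373 mol

G reacted = 0.566 × 659 = 373 mol; ν_G = −1, so ξ = 373/1 = 373 mol.
Outlet amounts (n = n₀ + ν ξ):
  F: 1460 − 1(373) = 1087
  G: 659 − 1(373) = 286
  D: 0 + 1(373) = 373
  E: 0 + 1(373) = 373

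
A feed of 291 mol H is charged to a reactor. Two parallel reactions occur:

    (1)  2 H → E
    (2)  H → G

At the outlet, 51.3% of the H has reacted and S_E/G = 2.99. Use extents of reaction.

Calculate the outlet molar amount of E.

Conversion of H: H consumed = 0.513 × 291 = 149.3 mol = 2ξ₁ + 1ξ₂.
Selectivity: 1ξ₁ / (1ξ₂) = 2.99 → ξ₁ = 2.99 ξ₂.
Substitute: (2·2.99 + 1) ξ₂ = 149.3 → ξ₂ = 21.39 mol, ξ₁ = 63.95 mol.
Outlet amounts (n = n₀ + Σ ν·ξ):
  H: 291 − 2(63.95) − 1(21.39) = 141.7
  E: 0 + 1(63.95) = 63.95
  G: 0 + 1(21.39) = 21.39

63.9 mol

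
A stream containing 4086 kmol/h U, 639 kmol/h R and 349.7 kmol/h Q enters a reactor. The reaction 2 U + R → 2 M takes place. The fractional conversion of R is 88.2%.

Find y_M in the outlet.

0.25

R reacted = 0.882 × 639 = 563.6 kmol/h; ν_R = −1, so ξ = 563.6/1 = 563.6 kmol/h.
Outlet amounts (n = n₀ + ν ξ):
  U: 4086 − 2(563.6) = 2959
  R: 639 − 1(563.6) = 75.4
  M: 0 + 2(563.6) = 1127
  Q: 349.7 (inert)
Total out = 4511 kmol/h; y_M = 1127 / 4511 = 0.2499.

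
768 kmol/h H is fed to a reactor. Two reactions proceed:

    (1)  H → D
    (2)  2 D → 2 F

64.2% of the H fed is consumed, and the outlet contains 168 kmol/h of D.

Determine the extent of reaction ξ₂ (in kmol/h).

Conversion of H: H consumed = 1ξ₁ = 0.642 × 768 → ξ₁ = 493.1 kmol/h.
D balance: n_D = 0 + 1ξ₁ − 2ξ₂ = 168 → ξ₂ = (1·493.1 − 168)/2 = 162.5 kmol/h.
Outlet amounts (n = n₀ + Σ ν·ξ):
  H: 768 − 1(493.1) = 274.9
  D: 0 + 1(493.1) − 2(162.5) = 168
  F: 0 + 2(162.5) = 325.1

ξ₂ = 163 kmol/h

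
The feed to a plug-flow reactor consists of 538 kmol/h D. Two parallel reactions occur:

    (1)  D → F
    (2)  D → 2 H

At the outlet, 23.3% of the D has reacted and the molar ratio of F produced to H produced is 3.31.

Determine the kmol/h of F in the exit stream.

109 kmol/h

Conversion of D: D consumed = 0.233 × 538 = 125.4 kmol/h = 1ξ₁ + 1ξ₂.
Selectivity: 1ξ₁ / (2ξ₂) = 3.31 → ξ₁ = 6.62 ξ₂.
Substitute: (1·6.62 + 1) ξ₂ = 125.4 → ξ₂ = 16.45 kmol/h, ξ₁ = 108.9 kmol/h.
Outlet amounts (n = n₀ + Σ ν·ξ):
  D: 538 − 1(108.9) − 1(16.45) = 412.6
  F: 0 + 1(108.9) = 108.9
  H: 0 + 2(16.45) = 32.9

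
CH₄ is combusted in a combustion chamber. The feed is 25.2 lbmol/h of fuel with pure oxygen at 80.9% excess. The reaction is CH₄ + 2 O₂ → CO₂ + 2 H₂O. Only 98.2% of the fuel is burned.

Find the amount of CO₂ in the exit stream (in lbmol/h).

Stoichiometric O₂ = 2 × 25.2 = 50.4 lbmol/h; O₂ fed = 50.4 × 1.809 = 91.17 lbmol/h.
Fuel reacted = 0.982 × 25.2 → ξ = 24.75 lbmol/h.
Outlet (n = n₀ + ν ξ):
  CH₄: 25.2 − 1(24.75) = 0.4536
  O₂: 91.17 − 2(24.75) = 41.68
  CO₂: 0 + 1(24.75) = 24.75
  H₂O: 0 + 2(24.75) = 49.49

24.7 lbmol/h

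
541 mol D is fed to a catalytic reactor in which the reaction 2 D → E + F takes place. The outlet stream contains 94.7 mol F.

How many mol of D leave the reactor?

352 mol

For F: n = n₀ + 1ξ → 94.7 = 0 + 1ξ, giving ξ = 94.7 mol.
Outlet amounts (n = n₀ + ν ξ):
  D: 541 − 2(94.7) = 351.6
  E: 0 + 1(94.7) = 94.7
  F: 0 + 1(94.7) = 94.7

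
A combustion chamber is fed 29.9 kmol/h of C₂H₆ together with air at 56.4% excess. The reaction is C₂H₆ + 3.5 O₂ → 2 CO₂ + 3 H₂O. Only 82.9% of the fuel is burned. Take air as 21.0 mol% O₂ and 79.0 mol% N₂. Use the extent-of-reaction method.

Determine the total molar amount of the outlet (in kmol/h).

822 kmol/h

Stoichiometric O₂ = 3.5 × 29.9 = 104.6 kmol/h; O₂ fed = 104.6 × 1.564 = 163.7 kmol/h.
N₂ fed = 163.7 × 79/21 = 615.7 kmol/h.
Fuel reacted = 0.829 × 29.9 → ξ = 24.79 kmol/h.
Outlet (n = n₀ + ν ξ):
  C₂H₆: 29.9 − 1(24.79) = 5.113
  O₂: 163.7 − 3.5(24.79) = 76.92
  N₂: 615.7 (inert)
  CO₂: 0 + 2(24.79) = 49.57
  H₂O: 0 + 3(24.79) = 74.36
Total out = 5.113 + 76.92 + 615.7 + 49.57 + 74.36 = 821.7 kmol/h.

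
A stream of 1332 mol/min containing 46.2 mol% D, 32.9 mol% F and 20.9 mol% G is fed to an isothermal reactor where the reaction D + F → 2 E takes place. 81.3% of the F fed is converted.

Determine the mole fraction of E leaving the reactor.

F reacted = 0.813 × 438.2 = 356.3 mol/min; ν_F = −1, so ξ = 356.3/1 = 356.3 mol/min.
Outlet amounts (n = n₀ + ν ξ):
  D: 615.4 − 1(356.3) = 259.1
  F: 438.2 − 1(356.3) = 81.95
  E: 0 + 2(356.3) = 712.6
  G: 278.4 (inert)
Total out = 1332 mol/min; y_E = 712.6 / 1332 = 0.535.

0.535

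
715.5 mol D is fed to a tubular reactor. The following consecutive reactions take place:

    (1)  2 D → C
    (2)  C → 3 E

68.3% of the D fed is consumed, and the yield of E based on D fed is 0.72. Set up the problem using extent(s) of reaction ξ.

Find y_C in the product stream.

0.0892

Conversion of D: D consumed = 2ξ₁ = 0.683 × 715.5 → ξ₁ = 244.3 mol.
Yield of E: 3ξ₂ / 715.5 = 0.72 → ξ₂ = 171.7 mol.
Outlet amounts (n = n₀ + Σ ν·ξ):
  D: 715.5 − 2(244.3) = 226.8
  C: 0 + 1(244.3) − 1(171.7) = 72.62
  E: 0 + 3(171.7) = 515.2
Total out = 814.6 mol; y_C = 72.62 / 814.6 = 0.08915.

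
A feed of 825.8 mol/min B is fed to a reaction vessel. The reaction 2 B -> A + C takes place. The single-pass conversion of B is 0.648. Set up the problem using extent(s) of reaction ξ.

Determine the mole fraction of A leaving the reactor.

0.324

B reacted = 0.648 × 825.8 = 535.1 mol/min; ν_B = −2, so ξ = 535.1/2 = 267.6 mol/min.
Outlet amounts (n = n₀ + ν ξ):
  B: 825.8 − 2(267.6) = 290.7
  A: 0 + 1(267.6) = 267.6
  C: 0 + 1(267.6) = 267.6
Total out = 825.8 mol/min; y_A = 267.6 / 825.8 = 0.324.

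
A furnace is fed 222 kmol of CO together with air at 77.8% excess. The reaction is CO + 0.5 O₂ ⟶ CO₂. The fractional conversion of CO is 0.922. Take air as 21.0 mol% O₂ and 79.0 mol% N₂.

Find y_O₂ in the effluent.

Stoichiometric O₂ = 0.5 × 222 = 111 kmol; O₂ fed = 111 × 1.778 = 197.4 kmol.
N₂ fed = 197.4 × 79/21 = 742.4 kmol.
Fuel reacted = 0.922 × 222 → ξ = 204.7 kmol.
Outlet (n = n₀ + ν ξ):
  CO: 222 − 1(204.7) = 17.32
  O₂: 197.4 − 0.5(204.7) = 95.02
  N₂: 742.4 (inert)
  CO₂: 0 + 1(204.7) = 204.7
Total out = 1059 kmol; y_O₂ = 95.02 / 1059 = 0.08968.

0.0897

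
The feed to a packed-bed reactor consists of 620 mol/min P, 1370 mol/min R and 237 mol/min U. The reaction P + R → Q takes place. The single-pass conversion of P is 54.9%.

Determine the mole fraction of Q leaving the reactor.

0.18

P reacted = 0.549 × 620 = 340.4 mol/min; ν_P = −1, so ξ = 340.4/1 = 340.4 mol/min.
Outlet amounts (n = n₀ + ν ξ):
  P: 620 − 1(340.4) = 279.6
  R: 1370 − 1(340.4) = 1030
  Q: 0 + 1(340.4) = 340.4
  U: 237 (inert)
Total out = 1887 mol/min; y_Q = 340.4 / 1887 = 0.1804.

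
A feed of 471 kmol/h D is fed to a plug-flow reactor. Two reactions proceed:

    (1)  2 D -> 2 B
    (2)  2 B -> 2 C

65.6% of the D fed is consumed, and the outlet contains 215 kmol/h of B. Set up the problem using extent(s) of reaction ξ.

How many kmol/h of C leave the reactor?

94 kmol/h

Conversion of D: D consumed = 2ξ₁ = 0.656 × 471 → ξ₁ = 154.5 kmol/h.
B balance: n_B = 0 + 2ξ₁ − 2ξ₂ = 215 → ξ₂ = (2·154.5 − 215)/2 = 46.99 kmol/h.
Outlet amounts (n = n₀ + Σ ν·ξ):
  D: 471 − 2(154.5) = 162
  B: 0 + 2(154.5) − 2(46.99) = 215
  C: 0 + 2(46.99) = 93.98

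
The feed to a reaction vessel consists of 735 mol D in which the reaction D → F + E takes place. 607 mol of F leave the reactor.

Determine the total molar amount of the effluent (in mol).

1340 mol

For F: n = n₀ + 1ξ → 607 = 0 + 1ξ, giving ξ = 607 mol.
Outlet amounts (n = n₀ + ν ξ):
  D: 735 − 1(607) = 128
  F: 0 + 1(607) = 607
  E: 0 + 1(607) = 607
Total out = 128 + 607 + 607 = 1342 mol.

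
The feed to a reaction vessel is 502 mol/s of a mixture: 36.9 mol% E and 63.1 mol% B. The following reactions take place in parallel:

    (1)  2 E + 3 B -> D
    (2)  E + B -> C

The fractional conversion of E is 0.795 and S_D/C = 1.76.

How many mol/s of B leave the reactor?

Conversion of E: E consumed = 0.795 × 185.2 = 147.3 mol/s = 2ξ₁ + 1ξ₂.
Selectivity: 1ξ₁ / (1ξ₂) = 1.76 → ξ₁ = 1.76 ξ₂.
Substitute: (2·1.76 + 1) ξ₂ = 147.3 → ξ₂ = 32.58 mol/s, ξ₁ = 57.34 mol/s.
Outlet amounts (n = n₀ + Σ ν·ξ):
  E: 185.2 − 2(57.34) − 1(32.58) = 37.97
  B: 316.8 − 3(57.34) − 1(32.58) = 112.2
  D: 0 + 1(57.34) = 57.34
  C: 0 + 1(32.58) = 32.58

112 mol/s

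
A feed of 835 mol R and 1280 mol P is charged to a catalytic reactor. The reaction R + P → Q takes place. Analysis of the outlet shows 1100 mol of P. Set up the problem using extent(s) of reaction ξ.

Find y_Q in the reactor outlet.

0.093

For P: n = n₀ − 1ξ → 1100 = 1280 − 1ξ, giving ξ = 180 mol.
Outlet amounts (n = n₀ + ν ξ):
  R: 835 − 1(180) = 655
  P: 1280 − 1(180) = 1100
  Q: 0 + 1(180) = 180
Total out = 1935 mol; y_Q = 180 / 1935 = 0.09302.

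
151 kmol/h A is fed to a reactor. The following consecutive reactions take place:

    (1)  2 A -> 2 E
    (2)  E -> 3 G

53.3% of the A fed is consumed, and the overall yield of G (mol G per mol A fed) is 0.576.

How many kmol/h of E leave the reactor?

Conversion of A: A consumed = 2ξ₁ = 0.533 × 151 → ξ₁ = 40.24 kmol/h.
Yield of G: 3ξ₂ / 151 = 0.576 → ξ₂ = 28.99 kmol/h.
Outlet amounts (n = n₀ + Σ ν·ξ):
  A: 151 − 2(40.24) = 70.52
  E: 0 + 2(40.24) − 1(28.99) = 51.49
  G: 0 + 3(28.99) = 86.98

51.5 kmol/h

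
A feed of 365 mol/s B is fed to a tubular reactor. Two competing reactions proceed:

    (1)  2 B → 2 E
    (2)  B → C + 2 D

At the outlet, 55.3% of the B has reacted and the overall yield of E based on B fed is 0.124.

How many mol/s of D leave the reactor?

Yield of E: 2ξ₁ / 365 = 0.124 → ξ₁ = 22.63 mol/s.
Conversion of B: 2ξ₁ + 1ξ₂ = 0.553 × 365 = 201.8 → ξ₂ = 156.6 mol/s.
Outlet amounts (n = n₀ + Σ ν·ξ):
  B: 365 − 2(22.63) − 1(156.6) = 163.2
  E: 0 + 2(22.63) = 45.26
  C: 0 + 1(156.6) = 156.6
  D: 0 + 2(156.6) = 313.2

313 mol/s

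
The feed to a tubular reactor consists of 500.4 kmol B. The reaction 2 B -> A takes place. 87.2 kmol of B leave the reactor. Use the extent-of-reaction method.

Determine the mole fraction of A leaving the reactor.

For B: n = n₀ − 2ξ → 87.2 = 500.4 − 2ξ, giving ξ = 206.6 kmol.
Outlet amounts (n = n₀ + ν ξ):
  B: 500.4 − 2(206.6) = 87.2
  A: 0 + 1(206.6) = 206.6
Total out = 293.8 kmol; y_A = 206.6 / 293.8 = 0.7032.

0.703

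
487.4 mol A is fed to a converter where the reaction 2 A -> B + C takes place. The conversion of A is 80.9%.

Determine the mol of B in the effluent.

A reacted = 0.809 × 487.4 = 394.3 mol; ν_A = −2, so ξ = 394.3/2 = 197.2 mol.
Outlet amounts (n = n₀ + ν ξ):
  A: 487.4 − 2(197.2) = 93.09
  B: 0 + 1(197.2) = 197.2
  C: 0 + 1(197.2) = 197.2

197 mol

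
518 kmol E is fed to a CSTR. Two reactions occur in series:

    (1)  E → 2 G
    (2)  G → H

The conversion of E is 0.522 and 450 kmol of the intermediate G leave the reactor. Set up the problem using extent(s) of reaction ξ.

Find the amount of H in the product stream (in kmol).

90.8 kmol

Conversion of E: E consumed = 1ξ₁ = 0.522 × 518 → ξ₁ = 270.4 kmol.
G balance: n_G = 0 + 2ξ₁ − 1ξ₂ = 450 → ξ₂ = (2·270.4 − 450)/1 = 90.79 kmol.
Outlet amounts (n = n₀ + Σ ν·ξ):
  E: 518 − 1(270.4) = 247.6
  G: 0 + 2(270.4) − 1(90.79) = 450
  H: 0 + 1(90.79) = 90.79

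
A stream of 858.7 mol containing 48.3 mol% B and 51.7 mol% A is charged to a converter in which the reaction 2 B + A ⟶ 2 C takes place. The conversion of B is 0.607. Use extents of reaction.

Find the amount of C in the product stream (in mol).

252 mol

B reacted = 0.607 × 414.8 = 251.8 mol; ν_B = −2, so ξ = 251.8/2 = 125.9 mol.
Outlet amounts (n = n₀ + ν ξ):
  B: 414.8 − 2(125.9) = 163
  A: 443.9 − 1(125.9) = 318.1
  C: 0 + 2(125.9) = 251.8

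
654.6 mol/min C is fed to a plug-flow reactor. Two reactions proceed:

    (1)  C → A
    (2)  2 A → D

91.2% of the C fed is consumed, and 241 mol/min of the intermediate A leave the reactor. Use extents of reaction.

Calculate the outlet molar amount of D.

Conversion of C: C consumed = 1ξ₁ = 0.912 × 654.6 → ξ₁ = 597 mol/min.
A balance: n_A = 0 + 1ξ₁ − 2ξ₂ = 241 → ξ₂ = (1·597 − 241)/2 = 178 mol/min.
Outlet amounts (n = n₀ + Σ ν·ξ):
  C: 654.6 − 1(597) = 57.6
  A: 0 + 1(597) − 2(178) = 241
  D: 0 + 1(178) = 178

178 mol/min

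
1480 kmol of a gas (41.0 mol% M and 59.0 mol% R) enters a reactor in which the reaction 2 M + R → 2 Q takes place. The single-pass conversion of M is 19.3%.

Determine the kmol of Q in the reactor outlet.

M reacted = 0.193 × 606.8 = 117.1 kmol; ν_M = −2, so ξ = 117.1/2 = 58.56 kmol.
Outlet amounts (n = n₀ + ν ξ):
  M: 606.8 − 2(58.56) = 489.7
  R: 873.2 − 1(58.56) = 814.6
  Q: 0 + 2(58.56) = 117.1

117 kmol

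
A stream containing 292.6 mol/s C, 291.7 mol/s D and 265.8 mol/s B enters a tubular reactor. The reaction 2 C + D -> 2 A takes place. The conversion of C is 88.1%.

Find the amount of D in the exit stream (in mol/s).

C reacted = 0.881 × 292.6 = 257.8 mol/s; ν_C = −2, so ξ = 257.8/2 = 128.9 mol/s.
Outlet amounts (n = n₀ + ν ξ):
  C: 292.6 − 2(128.9) = 34.82
  D: 291.7 − 1(128.9) = 162.8
  A: 0 + 2(128.9) = 257.8
  B: 265.8 (inert)

163 mol/s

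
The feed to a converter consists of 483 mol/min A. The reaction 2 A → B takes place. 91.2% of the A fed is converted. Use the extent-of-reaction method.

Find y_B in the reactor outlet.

A reacted = 0.912 × 483 = 440.5 mol/min; ν_A = −2, so ξ = 440.5/2 = 220.2 mol/min.
Outlet amounts (n = n₀ + ν ξ):
  A: 483 − 2(220.2) = 42.5
  B: 0 + 1(220.2) = 220.2
Total out = 262.8 mol/min; y_B = 220.2 / 262.8 = 0.8382.

0.838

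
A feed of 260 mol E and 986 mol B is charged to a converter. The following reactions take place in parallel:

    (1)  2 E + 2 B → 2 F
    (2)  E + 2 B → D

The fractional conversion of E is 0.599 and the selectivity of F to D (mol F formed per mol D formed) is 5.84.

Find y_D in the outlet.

0.0213

Conversion of E: E consumed = 0.599 × 260 = 155.7 mol = 2ξ₁ + 1ξ₂.
Selectivity: 2ξ₁ / (1ξ₂) = 5.84 → ξ₁ = 2.92 ξ₂.
Substitute: (2·2.92 + 1) ξ₂ = 155.7 → ξ₂ = 22.77 mol, ξ₁ = 66.49 mol.
Outlet amounts (n = n₀ + Σ ν·ξ):
  E: 260 − 2(66.49) − 1(22.77) = 104.3
  B: 986 − 2(66.49) − 2(22.77) = 807.5
  F: 0 + 2(66.49) = 133
  D: 0 + 1(22.77) = 22.77
Total out = 1067 mol; y_D = 22.77 / 1067 = 0.02133.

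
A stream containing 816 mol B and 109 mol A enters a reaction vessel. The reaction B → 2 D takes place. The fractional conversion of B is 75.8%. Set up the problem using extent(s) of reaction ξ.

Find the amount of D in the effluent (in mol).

1240 mol

B reacted = 0.758 × 816 = 618.5 mol; ν_B = −1, so ξ = 618.5/1 = 618.5 mol.
Outlet amounts (n = n₀ + ν ξ):
  B: 816 − 1(618.5) = 197.5
  D: 0 + 2(618.5) = 1237
  A: 109 (inert)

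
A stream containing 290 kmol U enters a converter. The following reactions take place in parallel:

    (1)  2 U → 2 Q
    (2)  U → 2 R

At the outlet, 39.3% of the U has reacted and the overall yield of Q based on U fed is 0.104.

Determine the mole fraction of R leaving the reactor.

Yield of Q: 2ξ₁ / 290 = 0.104 → ξ₁ = 15.08 kmol.
Conversion of U: 2ξ₁ + 1ξ₂ = 0.393 × 290 = 114 → ξ₂ = 83.81 kmol.
Outlet amounts (n = n₀ + Σ ν·ξ):
  U: 290 − 2(15.08) − 1(83.81) = 176
  Q: 0 + 2(15.08) = 30.16
  R: 0 + 2(83.81) = 167.6
Total out = 373.8 kmol; y_R = 167.6 / 373.8 = 0.4484.

0.448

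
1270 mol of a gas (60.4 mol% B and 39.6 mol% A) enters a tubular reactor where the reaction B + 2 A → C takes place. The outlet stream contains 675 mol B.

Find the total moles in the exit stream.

1090 mol

For B: n = n₀ − 1ξ → 675 = 767.1 − 1ξ, giving ξ = 92.08 mol.
Outlet amounts (n = n₀ + ν ξ):
  B: 767.1 − 1(92.08) = 675
  A: 502.9 − 2(92.08) = 318.8
  C: 0 + 1(92.08) = 92.08
Total out = 675 + 318.8 + 92.08 = 1086 mol.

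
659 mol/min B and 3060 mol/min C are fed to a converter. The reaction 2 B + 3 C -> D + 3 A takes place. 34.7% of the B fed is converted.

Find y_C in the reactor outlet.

B reacted = 0.347 × 659 = 228.7 mol/min; ν_B = −2, so ξ = 228.7/2 = 114.3 mol/min.
Outlet amounts (n = n₀ + ν ξ):
  B: 659 − 2(114.3) = 430.3
  C: 3060 − 3(114.3) = 2717
  D: 0 + 1(114.3) = 114.3
  A: 0 + 3(114.3) = 343
Total out = 3605 mol/min; y_C = 2717 / 3605 = 0.7537.

0.754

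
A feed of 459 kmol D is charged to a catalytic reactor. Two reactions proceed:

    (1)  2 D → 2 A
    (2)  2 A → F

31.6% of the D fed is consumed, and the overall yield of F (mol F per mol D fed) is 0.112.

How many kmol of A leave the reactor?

42.2 kmol

Conversion of D: D consumed = 2ξ₁ = 0.316 × 459 → ξ₁ = 72.52 kmol.
Yield of F: 1ξ₂ / 459 = 0.112 → ξ₂ = 51.41 kmol.
Outlet amounts (n = n₀ + Σ ν·ξ):
  D: 459 − 2(72.52) = 314
  A: 0 + 2(72.52) − 2(51.41) = 42.23
  F: 0 + 1(51.41) = 51.41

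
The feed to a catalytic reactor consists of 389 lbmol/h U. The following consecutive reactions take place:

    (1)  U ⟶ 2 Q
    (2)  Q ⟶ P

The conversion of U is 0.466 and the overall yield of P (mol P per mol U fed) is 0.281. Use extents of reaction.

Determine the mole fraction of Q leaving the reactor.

Conversion of U: U consumed = 1ξ₁ = 0.466 × 389 → ξ₁ = 181.3 lbmol/h.
Yield of P: 1ξ₂ / 389 = 0.281 → ξ₂ = 109.3 lbmol/h.
Outlet amounts (n = n₀ + Σ ν·ξ):
  U: 389 − 1(181.3) = 207.7
  Q: 0 + 2(181.3) − 1(109.3) = 253.2
  P: 0 + 1(109.3) = 109.3
Total out = 570.3 lbmol/h; y_Q = 253.2 / 570.3 = 0.4441.

0.444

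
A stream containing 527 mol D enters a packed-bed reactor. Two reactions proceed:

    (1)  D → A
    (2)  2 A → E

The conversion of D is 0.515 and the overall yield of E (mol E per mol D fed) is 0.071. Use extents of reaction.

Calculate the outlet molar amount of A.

Conversion of D: D consumed = 1ξ₁ = 0.515 × 527 → ξ₁ = 271.4 mol.
Yield of E: 1ξ₂ / 527 = 0.071 → ξ₂ = 37.42 mol.
Outlet amounts (n = n₀ + Σ ν·ξ):
  D: 527 − 1(271.4) = 255.6
  A: 0 + 1(271.4) − 2(37.42) = 196.6
  E: 0 + 1(37.42) = 37.42

197 mol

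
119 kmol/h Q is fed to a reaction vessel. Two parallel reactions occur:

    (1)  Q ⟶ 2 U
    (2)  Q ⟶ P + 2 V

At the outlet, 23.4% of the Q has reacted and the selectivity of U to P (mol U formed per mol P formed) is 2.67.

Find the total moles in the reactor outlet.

159 kmol/h

Conversion of Q: Q consumed = 0.234 × 119 = 27.85 kmol/h = 1ξ₁ + 1ξ₂.
Selectivity: 2ξ₁ / (1ξ₂) = 2.67 → ξ₁ = 1.335 ξ₂.
Substitute: (1·1.335 + 1) ξ₂ = 27.85 → ξ₂ = 11.93 kmol/h, ξ₁ = 15.92 kmol/h.
Outlet amounts (n = n₀ + Σ ν·ξ):
  Q: 119 − 1(15.92) − 1(11.93) = 91.15
  U: 0 + 2(15.92) = 31.84
  P: 0 + 1(11.93) = 11.93
  V: 0 + 2(11.93) = 23.85
Total out = 91.15 + 31.84 + 11.93 + 23.85 = 158.8 kmol/h.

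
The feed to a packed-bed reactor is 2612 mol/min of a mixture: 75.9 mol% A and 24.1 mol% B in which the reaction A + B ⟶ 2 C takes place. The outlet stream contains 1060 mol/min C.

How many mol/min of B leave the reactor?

For C: n = n₀ + 2ξ → 1060 = 0 + 2ξ, giving ξ = 530 mol/min.
Outlet amounts (n = n₀ + ν ξ):
  A: 1983 − 1(530) = 1453
  B: 629.5 − 1(530) = 99.49
  C: 0 + 2(530) = 1060

99.5 mol/min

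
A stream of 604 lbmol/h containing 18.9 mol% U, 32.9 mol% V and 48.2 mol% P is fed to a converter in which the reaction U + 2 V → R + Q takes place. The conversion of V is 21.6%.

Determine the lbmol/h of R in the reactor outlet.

21.5 lbmol/h

V reacted = 0.216 × 198.7 = 42.92 lbmol/h; ν_V = −2, so ξ = 42.92/2 = 21.46 lbmol/h.
Outlet amounts (n = n₀ + ν ξ):
  U: 114.2 − 1(21.46) = 92.69
  V: 198.7 − 2(21.46) = 155.8
  R: 0 + 1(21.46) = 21.46
  Q: 0 + 1(21.46) = 21.46
  P: 291.1 (inert)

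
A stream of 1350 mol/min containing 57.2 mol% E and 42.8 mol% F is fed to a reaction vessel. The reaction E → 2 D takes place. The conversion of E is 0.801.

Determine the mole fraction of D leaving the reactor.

E reacted = 0.801 × 772.2 = 618.5 mol/min; ν_E = −1, so ξ = 618.5/1 = 618.5 mol/min.
Outlet amounts (n = n₀ + ν ξ):
  E: 772.2 − 1(618.5) = 153.7
  D: 0 + 2(618.5) = 1237
  F: 577.8 (inert)
Total out = 1969 mol/min; y_D = 1237 / 1969 = 0.6284.

0.628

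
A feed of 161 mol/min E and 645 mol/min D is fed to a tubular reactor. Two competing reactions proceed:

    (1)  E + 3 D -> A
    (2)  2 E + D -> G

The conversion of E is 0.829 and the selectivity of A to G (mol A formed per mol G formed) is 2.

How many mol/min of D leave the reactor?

411 mol/min

Conversion of E: E consumed = 0.829 × 161 = 133.5 mol/min = 1ξ₁ + 2ξ₂.
Selectivity: 1ξ₁ / (1ξ₂) = 2 → ξ₁ = 2 ξ₂.
Substitute: (1·2 + 2) ξ₂ = 133.5 → ξ₂ = 33.37 mol/min, ξ₁ = 66.73 mol/min.
Outlet amounts (n = n₀ + Σ ν·ξ):
  E: 161 − 1(66.73) − 2(33.37) = 27.53
  D: 645 − 3(66.73) − 1(33.37) = 411.4
  A: 0 + 1(66.73) = 66.73
  G: 0 + 1(33.37) = 33.37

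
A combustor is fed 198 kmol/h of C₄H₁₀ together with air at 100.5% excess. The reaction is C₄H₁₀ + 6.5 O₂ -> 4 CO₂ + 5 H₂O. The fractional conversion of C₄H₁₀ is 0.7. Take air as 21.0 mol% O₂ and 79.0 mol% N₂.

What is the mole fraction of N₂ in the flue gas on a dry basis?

Stoichiometric O₂ = 6.5 × 198 = 1287 kmol/h; O₂ fed = 1287 × 2.005 = 2580 kmol/h.
N₂ fed = 2580 × 79/21 = 9707 kmol/h.
Fuel reacted = 0.7 × 198 → ξ = 138.6 kmol/h.
Outlet (n = n₀ + ν ξ):
  C₄H₁₀: 198 − 1(138.6) = 59.4
  O₂: 2580 − 6.5(138.6) = 1680
  N₂: 9707 (inert)
  CO₂: 0 + 4(138.6) = 554.4
  H₂O: 0 + 5(138.6) = 693
Dry total = 12000 kmol/h; y_N₂ (dry) = 9707 / 12000 = 0.8089.

0.809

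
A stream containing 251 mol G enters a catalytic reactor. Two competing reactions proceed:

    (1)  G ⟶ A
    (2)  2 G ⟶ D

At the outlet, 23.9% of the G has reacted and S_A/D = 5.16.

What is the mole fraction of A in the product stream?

Conversion of G: G consumed = 0.239 × 251 = 59.99 mol = 1ξ₁ + 2ξ₂.
Selectivity: 1ξ₁ / (1ξ₂) = 5.16 → ξ₁ = 5.16 ξ₂.
Substitute: (1·5.16 + 2) ξ₂ = 59.99 → ξ₂ = 8.378 mol, ξ₁ = 43.23 mol.
Outlet amounts (n = n₀ + Σ ν·ξ):
  G: 251 − 1(43.23) − 2(8.378) = 191
  A: 0 + 1(43.23) = 43.23
  D: 0 + 1(8.378) = 8.378
Total out = 242.6 mol; y_A = 43.23 / 242.6 = 0.1782.

0.178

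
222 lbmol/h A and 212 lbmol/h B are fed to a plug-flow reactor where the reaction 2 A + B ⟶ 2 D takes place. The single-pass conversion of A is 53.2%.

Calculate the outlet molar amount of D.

A reacted = 0.532 × 222 = 118.1 lbmol/h; ν_A = −2, so ξ = 118.1/2 = 59.05 lbmol/h.
Outlet amounts (n = n₀ + ν ξ):
  A: 222 − 2(59.05) = 103.9
  B: 212 − 1(59.05) = 152.9
  D: 0 + 2(59.05) = 118.1

118 lbmol/h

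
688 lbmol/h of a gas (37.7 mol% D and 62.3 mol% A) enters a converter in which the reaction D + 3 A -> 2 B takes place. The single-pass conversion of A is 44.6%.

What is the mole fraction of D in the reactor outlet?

0.349

A reacted = 0.446 × 428.6 = 191.2 lbmol/h; ν_A = −3, so ξ = 191.2/3 = 63.72 lbmol/h.
Outlet amounts (n = n₀ + ν ξ):
  D: 259.4 − 1(63.72) = 195.7
  A: 428.6 − 3(63.72) = 237.5
  B: 0 + 2(63.72) = 127.4
Total out = 560.6 lbmol/h; y_D = 195.7 / 560.6 = 0.349.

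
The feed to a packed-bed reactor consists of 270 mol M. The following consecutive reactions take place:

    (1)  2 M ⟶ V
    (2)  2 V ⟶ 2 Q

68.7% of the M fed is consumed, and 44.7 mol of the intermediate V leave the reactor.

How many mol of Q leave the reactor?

Conversion of M: M consumed = 2ξ₁ = 0.687 × 270 → ξ₁ = 92.75 mol.
V balance: n_V = 0 + 1ξ₁ − 2ξ₂ = 44.7 → ξ₂ = (1·92.75 − 44.7)/2 = 24.02 mol.
Outlet amounts (n = n₀ + Σ ν·ξ):
  M: 270 − 2(92.75) = 84.51
  V: 0 + 1(92.75) − 2(24.02) = 44.7
  Q: 0 + 2(24.02) = 48.05

48 mol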